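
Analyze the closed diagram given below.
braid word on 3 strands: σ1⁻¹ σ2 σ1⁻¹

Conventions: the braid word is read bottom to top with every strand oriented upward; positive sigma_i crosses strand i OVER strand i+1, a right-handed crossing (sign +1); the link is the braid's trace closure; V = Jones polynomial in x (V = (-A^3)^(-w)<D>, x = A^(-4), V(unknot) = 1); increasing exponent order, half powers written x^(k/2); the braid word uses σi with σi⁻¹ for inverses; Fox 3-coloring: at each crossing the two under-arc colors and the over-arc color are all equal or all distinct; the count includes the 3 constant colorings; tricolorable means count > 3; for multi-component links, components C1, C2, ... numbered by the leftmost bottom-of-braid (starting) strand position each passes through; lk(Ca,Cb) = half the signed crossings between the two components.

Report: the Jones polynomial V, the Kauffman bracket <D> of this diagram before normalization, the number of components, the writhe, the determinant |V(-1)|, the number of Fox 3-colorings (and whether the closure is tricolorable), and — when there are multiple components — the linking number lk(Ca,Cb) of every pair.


V = -x^(-5/2) - x^(-1/2)
<D> = A^-1 + A^7 (w = -1)
2 components over 3 crossings, w = -1
lk(C1,C2): -1
3 Fox colorings among 3^3, |V(-1)| = 2: not tricolorable
why: det 2 = |V(-1)|; not divisible by 3, so not tricolorable


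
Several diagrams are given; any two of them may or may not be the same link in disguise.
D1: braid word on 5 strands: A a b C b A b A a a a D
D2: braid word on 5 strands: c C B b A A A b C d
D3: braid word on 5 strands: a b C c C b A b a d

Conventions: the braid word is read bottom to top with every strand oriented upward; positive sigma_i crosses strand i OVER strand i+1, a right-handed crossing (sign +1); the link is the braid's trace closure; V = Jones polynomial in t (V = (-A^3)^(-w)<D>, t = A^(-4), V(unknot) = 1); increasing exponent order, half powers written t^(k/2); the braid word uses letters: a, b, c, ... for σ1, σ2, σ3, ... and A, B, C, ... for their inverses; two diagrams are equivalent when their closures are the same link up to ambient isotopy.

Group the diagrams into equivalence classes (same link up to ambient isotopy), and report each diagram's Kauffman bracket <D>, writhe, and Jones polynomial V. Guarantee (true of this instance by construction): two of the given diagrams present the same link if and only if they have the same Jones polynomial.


grouping into links: {D1, D3} | {D2}
V(D1) = t - t^2 + 2t^3 - t^4 + t^5 - t^6  (w +2, c 12, <D> = -A^-18 + A^-14 - A^-10 + 2A^-6 - A^-2 + A^2)
V(D2) = -t^-4 + t^-3 + t^-1  (w -2, c 10, <D> = A^-2 + A^6 - A^10)
D3 (bracket -A^-12 + A^-8 - A^-4 + 2 - A^4 + A^8; 10 crossings at w = +4): V = t - t^2 + 2t^3 - t^4 + t^5 - t^6
why: 2 classes among 3 diagrams; unequal V(t) rules out equality


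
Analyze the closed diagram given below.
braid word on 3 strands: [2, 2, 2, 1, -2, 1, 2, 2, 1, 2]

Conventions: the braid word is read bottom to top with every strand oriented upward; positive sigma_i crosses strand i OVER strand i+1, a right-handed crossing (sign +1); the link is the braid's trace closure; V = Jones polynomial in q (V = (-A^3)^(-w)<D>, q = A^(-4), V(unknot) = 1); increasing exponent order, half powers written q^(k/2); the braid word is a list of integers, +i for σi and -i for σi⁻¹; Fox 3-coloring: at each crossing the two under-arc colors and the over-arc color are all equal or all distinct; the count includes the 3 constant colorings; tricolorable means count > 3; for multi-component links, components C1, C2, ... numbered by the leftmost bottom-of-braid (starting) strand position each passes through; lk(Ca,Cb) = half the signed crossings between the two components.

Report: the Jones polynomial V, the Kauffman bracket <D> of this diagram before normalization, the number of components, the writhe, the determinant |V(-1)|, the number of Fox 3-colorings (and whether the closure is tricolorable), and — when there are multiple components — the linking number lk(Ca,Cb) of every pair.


V(q) = q^3 + q^5 - q^8
bracket: -A^-8 + A^4 + A^12, w = +8
1 component, writhe +8, over 10 crossings
det 3, colorings 9 of 3^10 — tricolorable
observation: the span of V is 5, forcing >= 5 crossings in any diagram


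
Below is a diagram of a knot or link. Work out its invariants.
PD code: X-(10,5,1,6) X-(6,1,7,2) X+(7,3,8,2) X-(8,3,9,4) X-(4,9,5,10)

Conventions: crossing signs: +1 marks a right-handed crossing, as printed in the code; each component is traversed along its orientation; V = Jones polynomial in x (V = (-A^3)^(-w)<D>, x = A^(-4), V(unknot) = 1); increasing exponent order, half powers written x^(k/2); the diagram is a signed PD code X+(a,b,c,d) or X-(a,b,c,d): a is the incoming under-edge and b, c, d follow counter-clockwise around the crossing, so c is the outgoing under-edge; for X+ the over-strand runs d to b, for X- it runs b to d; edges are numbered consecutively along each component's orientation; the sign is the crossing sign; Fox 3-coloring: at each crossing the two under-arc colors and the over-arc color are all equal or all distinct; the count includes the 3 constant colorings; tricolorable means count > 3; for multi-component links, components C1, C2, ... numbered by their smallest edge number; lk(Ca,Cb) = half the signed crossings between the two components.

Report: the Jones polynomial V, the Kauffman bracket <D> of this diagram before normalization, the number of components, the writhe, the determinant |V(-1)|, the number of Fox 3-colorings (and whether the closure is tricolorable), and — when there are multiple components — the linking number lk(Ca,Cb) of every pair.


Jones polynomial: V(x) = -x^-4 + x^-3 + x^-1
<D> = -A^-5 - A^3 + A^7; writhe -3
components 1, writhe -3 (5 crossings)
3-colorings: 9 of 3^5, det 3 — tricolorable
note: the span of V is 3, forcing >= 3 crossings in any diagram


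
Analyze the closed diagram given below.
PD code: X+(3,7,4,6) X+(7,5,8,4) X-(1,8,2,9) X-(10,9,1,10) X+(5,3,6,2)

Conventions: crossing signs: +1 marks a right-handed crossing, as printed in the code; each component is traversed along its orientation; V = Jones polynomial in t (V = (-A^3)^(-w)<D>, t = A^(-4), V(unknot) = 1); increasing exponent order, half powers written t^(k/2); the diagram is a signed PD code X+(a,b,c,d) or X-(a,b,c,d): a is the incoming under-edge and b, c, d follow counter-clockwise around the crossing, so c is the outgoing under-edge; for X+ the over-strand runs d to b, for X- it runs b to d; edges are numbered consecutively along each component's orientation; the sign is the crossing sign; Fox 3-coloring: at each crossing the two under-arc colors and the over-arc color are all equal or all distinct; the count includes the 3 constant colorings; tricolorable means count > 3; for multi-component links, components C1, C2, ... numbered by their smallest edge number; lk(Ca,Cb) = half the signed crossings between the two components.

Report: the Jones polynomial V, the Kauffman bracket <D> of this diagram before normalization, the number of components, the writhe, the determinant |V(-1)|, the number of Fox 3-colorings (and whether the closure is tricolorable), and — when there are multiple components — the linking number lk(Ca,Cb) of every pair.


V = t + t^3 - t^4
<D> = A^-13 - A^-9 - A^-1 (w = +1)
1 component over 5 crossings, w = +1
9 Fox colorings among 3^5, |V(-1)| = 3: tricolorable
why: V spans 3 powers of t: at least 3 crossings in any diagram


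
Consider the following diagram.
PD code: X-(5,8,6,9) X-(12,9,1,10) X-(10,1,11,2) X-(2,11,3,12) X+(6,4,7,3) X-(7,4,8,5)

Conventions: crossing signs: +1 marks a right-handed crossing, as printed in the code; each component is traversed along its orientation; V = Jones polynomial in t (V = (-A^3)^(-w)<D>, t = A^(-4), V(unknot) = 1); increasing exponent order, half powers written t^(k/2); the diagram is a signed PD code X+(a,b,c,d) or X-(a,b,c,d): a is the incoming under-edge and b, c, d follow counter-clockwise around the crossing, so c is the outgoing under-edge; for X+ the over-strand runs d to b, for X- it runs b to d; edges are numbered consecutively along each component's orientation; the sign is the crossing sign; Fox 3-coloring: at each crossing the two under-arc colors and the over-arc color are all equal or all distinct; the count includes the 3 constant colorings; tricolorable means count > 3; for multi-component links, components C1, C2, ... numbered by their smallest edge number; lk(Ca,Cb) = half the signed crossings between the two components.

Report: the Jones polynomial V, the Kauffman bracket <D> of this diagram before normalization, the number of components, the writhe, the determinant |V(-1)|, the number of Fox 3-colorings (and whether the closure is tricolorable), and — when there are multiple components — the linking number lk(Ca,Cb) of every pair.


V(t) = -t^-4 + t^-3 + t^-1
bracket: A^-8 + 1 - A^4, w = -4
1 component, writhe -4, over 6 crossings
det 3, colorings 9 of 3^6 — tricolorable
observation: w = -4 (over 6 crossings) is diagram-only; (-A^3)^(4) removes it from V


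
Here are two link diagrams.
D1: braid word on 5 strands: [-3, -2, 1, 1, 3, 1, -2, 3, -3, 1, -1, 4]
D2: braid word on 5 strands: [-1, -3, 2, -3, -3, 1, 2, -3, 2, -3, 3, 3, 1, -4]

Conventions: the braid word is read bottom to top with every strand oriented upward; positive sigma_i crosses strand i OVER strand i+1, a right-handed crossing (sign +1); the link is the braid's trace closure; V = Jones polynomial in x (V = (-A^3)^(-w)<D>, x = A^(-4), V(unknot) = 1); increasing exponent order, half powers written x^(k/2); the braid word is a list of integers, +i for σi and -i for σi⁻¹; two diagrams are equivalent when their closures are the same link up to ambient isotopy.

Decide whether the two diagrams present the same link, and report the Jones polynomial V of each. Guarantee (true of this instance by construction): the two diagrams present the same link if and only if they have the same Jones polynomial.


same link: no
V(D1) = x + x^3 - x^4  [12 crossings, <D> = -A^-10 + A^-6 + A^2, w = +2]
V(D2) = -x^-3 + 2x^-2 - 2x^-1 + 3 - 2x + 2x^2 - x^3  [14 crossings, <D> = -A^-12 + 2A^-8 - 2A^-4 + 3 - 2A^4 + 2A^8 - A^12, w = 0]
insight: V(x) takes 2 values over 2 diagrams, fixing the grouping


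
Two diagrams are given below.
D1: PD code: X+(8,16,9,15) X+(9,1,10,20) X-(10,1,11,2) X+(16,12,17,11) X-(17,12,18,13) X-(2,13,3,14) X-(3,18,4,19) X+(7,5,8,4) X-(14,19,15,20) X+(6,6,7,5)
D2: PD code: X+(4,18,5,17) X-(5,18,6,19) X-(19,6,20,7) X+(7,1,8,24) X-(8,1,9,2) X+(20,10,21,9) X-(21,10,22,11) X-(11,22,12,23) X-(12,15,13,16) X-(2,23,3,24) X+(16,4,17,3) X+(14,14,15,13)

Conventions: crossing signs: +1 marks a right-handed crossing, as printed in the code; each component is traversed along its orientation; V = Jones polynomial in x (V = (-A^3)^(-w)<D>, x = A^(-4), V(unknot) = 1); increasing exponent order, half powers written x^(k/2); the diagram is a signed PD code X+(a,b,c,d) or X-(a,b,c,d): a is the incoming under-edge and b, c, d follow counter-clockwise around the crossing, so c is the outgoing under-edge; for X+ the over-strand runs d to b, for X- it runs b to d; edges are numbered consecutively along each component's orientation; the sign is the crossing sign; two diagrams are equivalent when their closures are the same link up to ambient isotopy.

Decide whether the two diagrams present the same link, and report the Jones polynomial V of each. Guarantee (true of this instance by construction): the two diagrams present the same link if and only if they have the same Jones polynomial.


same link: yes
V(D1) = 1  [10 crossings, <D> = 1, w = 0]
V(D2) = 1  (w -2, c 12, <D> = A^-6)
note: one V(x) for all 2 diagrams — one class (guaranteed)


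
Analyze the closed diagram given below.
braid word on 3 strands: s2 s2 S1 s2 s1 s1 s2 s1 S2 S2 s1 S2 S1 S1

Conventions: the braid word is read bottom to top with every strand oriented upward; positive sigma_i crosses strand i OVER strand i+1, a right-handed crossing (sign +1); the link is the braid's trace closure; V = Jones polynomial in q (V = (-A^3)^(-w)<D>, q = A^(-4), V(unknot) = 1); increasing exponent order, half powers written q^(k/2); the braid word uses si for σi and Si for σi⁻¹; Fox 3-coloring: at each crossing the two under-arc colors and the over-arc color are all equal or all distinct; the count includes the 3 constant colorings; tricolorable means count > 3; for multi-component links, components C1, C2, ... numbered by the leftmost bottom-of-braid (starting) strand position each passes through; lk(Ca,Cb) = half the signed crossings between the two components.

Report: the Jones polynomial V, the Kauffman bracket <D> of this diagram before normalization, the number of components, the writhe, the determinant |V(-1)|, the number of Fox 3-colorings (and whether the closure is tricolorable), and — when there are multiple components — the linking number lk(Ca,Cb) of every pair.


V = -q^-2 + 3q^-1 - 4 + 6q - 6q^2 + 6q^3 - 5q^4 + 3q^5 - q^6
<D> = -A^-18 + 3A^-14 - 5A^-10 + 6A^-6 - 6A^-2 + 6A^2 - 4A^6 + 3A^10 - A^14 (w = +2)
1 component over 14 crossings, w = +2
3 Fox colorings among 3^14, |V(-1)| = 35: not tricolorable
why: |V(-1)| = 35: so not tricolorable, since 3 does not divide 35


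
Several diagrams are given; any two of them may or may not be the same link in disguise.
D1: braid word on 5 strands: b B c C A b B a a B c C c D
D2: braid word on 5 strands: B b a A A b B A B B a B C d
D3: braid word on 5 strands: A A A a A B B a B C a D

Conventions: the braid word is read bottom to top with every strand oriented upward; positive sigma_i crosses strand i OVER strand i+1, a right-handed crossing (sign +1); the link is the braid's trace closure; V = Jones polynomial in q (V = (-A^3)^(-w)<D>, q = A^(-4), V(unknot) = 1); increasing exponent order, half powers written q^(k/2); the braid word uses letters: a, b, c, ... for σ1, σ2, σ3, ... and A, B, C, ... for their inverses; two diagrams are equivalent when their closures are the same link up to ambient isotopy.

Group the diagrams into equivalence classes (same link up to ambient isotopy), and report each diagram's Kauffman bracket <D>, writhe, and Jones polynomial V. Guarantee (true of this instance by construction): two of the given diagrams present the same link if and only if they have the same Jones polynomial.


classes: {D1} | {D2, D3}
V(D1) = 1  [14 crossings, <D> = 1, w = 0]
D2 (bracket A^-8 - A^-4 + 2 - A^4 + A^8 - A^12; 14 crossings at w = -4): V = -q^-6 + q^-5 - q^-4 + 2q^-3 - q^-2 + q^-1
D3 (bracket A^-14 - A^-10 + 2A^-6 - A^-2 + A^2 - A^6; 12 crossings at w = -6): V = -q^-6 + q^-5 - q^-4 + 2q^-3 - q^-2 + q^-1
note: 2 values of V(q) split the 3 diagrams


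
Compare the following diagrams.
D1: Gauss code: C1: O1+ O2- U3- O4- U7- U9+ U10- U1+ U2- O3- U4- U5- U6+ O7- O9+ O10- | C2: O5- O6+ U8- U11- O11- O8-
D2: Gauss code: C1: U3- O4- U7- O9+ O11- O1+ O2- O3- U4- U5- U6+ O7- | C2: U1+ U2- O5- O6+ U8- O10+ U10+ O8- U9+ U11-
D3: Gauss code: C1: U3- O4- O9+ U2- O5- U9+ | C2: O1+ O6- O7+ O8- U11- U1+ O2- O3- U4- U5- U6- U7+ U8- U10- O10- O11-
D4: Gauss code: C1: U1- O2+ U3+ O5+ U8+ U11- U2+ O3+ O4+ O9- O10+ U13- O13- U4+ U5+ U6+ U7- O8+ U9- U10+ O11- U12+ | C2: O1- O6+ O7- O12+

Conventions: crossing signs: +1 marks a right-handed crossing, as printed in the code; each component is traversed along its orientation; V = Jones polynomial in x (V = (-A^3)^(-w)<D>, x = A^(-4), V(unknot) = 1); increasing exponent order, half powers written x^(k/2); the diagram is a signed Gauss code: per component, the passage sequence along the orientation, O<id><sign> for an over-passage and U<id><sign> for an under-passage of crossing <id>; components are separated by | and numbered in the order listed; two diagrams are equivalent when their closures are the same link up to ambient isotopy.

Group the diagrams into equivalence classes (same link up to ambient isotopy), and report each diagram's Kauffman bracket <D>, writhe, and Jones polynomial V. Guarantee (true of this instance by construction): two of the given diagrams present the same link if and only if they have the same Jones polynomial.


classes: {D1, D2} | {D3} | {D4}
V(D1) = x^(-9/2) - x^(-5/2) - x^(-3/2) - x^(-1/2)  [11 crossings, <D> = A^-13 + A^-9 + A^-5 - A^3, w = -5]
V(D2) = x^(-9/2) - x^(-5/2) - x^(-3/2) - x^(-1/2)  [11 crossings, <D> = A^-7 + A^-3 + A - A^9, w = -3]
V(D3) = -x^(-9/2) - x^(-5/2) + x^(-3/2) - x^(-1/2)  [11 crossings, <D> = A^-13 - A^-9 + A^-5 + A^3, w = -5]
V(D4) = -x^(1/2) - x^(3/2) - x^(5/2) + x^(9/2)  [13 crossings, <D> = -A^-9 + A^-1 + A^3 + A^7, w = +3]
note: 3 values of V(x) split the 4 diagrams


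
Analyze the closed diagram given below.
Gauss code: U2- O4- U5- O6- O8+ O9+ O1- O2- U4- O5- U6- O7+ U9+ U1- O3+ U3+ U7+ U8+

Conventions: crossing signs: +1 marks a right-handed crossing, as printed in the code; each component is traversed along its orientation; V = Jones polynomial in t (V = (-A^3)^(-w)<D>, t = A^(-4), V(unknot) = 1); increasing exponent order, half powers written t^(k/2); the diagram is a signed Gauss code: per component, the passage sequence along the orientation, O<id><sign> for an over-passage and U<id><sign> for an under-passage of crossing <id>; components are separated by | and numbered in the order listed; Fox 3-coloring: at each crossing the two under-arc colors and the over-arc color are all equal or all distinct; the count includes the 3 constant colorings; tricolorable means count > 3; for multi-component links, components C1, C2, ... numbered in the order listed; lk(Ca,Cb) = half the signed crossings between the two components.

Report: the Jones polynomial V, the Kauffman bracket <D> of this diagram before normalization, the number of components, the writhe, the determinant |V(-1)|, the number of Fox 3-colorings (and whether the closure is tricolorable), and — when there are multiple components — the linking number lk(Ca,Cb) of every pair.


V = -t^-4 + t^-3 + t^-1
<D> = -A - A^9 + A^13 (w = -1)
1 component over 9 crossings, w = -1
9 Fox colorings among 3^9, |V(-1)| = 3: tricolorable
why: |V(-1)| = 3: so tricolorable, since 3 divides 3


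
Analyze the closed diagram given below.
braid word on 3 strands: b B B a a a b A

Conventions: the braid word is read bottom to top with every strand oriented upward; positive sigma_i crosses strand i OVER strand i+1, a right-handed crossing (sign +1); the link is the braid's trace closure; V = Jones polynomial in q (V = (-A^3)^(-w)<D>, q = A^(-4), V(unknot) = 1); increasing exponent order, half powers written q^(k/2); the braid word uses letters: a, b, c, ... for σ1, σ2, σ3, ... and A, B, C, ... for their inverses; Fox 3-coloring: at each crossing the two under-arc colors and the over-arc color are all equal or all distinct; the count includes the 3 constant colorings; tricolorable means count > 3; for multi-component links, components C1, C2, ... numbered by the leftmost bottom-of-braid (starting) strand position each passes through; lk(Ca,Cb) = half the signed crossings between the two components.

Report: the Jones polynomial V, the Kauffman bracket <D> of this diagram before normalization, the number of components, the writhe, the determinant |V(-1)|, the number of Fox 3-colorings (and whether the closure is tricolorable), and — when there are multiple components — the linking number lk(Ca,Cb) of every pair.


V = q + q^3 - q^4
<D> = -A^-10 + A^-6 + A^2 (w = +2)
1 component over 8 crossings, w = +2
9 Fox colorings among 3^8, |V(-1)| = 3: tricolorable
why: w = +2 shifts under R1 moves; the (-A^3)^(-2) factor cancels that in V


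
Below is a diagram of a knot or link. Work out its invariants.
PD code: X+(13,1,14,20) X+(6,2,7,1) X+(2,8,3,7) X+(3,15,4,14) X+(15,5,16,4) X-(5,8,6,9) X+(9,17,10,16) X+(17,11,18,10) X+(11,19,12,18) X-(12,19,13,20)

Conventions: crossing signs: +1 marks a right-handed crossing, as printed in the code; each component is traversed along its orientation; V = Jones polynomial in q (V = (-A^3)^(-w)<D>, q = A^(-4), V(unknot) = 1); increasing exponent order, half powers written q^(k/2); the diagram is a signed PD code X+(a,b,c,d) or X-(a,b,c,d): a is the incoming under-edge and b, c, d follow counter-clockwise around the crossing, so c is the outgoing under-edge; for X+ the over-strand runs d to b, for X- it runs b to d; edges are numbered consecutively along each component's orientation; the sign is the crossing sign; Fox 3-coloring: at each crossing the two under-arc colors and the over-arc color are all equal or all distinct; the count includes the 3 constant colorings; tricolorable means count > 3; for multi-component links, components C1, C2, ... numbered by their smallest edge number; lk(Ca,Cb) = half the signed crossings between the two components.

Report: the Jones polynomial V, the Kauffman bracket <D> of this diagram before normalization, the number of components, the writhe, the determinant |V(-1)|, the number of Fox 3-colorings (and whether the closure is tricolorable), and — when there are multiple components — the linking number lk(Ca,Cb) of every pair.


Jones polynomial: V(q) = q^2 - q^3 + 3q^4 - 3q^5 + 3q^6 - 3q^7 + 2q^8 - q^9
<D> = -A^-18 + 2A^-14 - 3A^-10 + 3A^-6 - 3A^-2 + 3A^2 - A^6 + A^10; writhe +6
components 1, writhe +6 (10 crossings)
3-colorings: 3 of 3^10, det 17 — not tricolorable
note: the span of V is 7, forcing >= 7 crossings in any diagram


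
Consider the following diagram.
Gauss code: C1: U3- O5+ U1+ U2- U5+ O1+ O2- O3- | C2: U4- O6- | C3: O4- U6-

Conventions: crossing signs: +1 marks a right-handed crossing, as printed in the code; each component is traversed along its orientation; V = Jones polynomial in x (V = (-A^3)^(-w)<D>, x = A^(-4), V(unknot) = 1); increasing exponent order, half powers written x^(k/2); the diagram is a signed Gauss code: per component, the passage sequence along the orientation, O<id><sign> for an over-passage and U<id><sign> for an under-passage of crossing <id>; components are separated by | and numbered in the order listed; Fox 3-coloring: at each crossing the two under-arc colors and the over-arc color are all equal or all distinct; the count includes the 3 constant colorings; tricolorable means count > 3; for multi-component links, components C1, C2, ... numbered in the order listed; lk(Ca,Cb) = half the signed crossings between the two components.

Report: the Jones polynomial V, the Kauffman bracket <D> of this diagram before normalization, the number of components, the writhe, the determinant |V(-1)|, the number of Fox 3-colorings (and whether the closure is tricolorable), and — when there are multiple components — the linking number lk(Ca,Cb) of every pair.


Jones polynomial: V(x) = x^-3 + x^-2 + x^-1 + 1
<D> = A^-6 + A^-2 + A^2 + A^6; writhe -2
components 3, writhe -2 (6 crossings)
linking number lk(C1,C2) = 0
lk(C1,C3): 0
lk(C2,C3) = -1
3-colorings: 9 of 3^6, det 0 — tricolorable
note: the span of V is 3, within the link bound 6 + 3 - 1


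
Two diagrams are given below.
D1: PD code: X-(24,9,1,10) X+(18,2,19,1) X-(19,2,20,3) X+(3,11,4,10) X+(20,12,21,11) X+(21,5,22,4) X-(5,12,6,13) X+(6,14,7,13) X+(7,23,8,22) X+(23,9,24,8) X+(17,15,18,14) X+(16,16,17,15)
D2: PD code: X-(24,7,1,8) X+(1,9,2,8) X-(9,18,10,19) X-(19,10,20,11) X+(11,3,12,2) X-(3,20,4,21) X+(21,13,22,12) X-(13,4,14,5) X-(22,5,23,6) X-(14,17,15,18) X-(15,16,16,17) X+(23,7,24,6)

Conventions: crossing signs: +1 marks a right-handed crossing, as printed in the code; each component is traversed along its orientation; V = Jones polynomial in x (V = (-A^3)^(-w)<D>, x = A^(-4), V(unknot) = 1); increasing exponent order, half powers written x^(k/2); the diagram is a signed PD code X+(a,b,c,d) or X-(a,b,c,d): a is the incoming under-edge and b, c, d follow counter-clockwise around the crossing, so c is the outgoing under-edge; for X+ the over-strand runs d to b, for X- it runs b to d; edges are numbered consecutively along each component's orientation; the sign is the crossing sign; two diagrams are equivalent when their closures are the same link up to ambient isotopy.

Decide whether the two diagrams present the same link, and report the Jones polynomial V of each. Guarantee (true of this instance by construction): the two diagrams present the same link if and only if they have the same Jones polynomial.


equivalent: no
V(D1) = x + x^3 - x^4  (w +6, c 12, <D> = -A^2 + A^6 + A^14)
D2 (bracket A^-16 - A^-12 + 2A^-8 - 2A^-4 + 2 - 2A^4 + A^8; 12 crossings at w = -4): V = x^-5 - 2x^-4 + 2x^-3 - 2x^-2 + 2x^-1 - 1 + x
why: 2 classes among 2 diagrams; unequal V(x) rules out equality


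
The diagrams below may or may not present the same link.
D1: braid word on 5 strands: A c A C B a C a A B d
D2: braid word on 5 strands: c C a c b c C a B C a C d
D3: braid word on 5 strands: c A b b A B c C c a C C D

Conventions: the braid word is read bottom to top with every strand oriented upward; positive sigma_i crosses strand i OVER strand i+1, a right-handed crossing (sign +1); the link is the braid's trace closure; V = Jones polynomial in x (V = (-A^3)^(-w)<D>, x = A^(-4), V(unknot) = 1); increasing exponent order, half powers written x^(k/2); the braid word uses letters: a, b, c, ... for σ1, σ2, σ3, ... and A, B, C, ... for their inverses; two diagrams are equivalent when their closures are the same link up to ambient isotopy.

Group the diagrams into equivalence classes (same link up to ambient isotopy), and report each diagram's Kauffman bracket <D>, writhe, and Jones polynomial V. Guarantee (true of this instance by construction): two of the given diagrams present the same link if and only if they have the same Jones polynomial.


equivalence classes: {D1} | {D2} | {D3}
D1 (bracket A^-7 - A^-3 + A + A^9; 11 crossings at w = -3): V = -x^(-9/2) - x^(-5/2) + x^(-3/2) - x^(-1/2)
D2 (bracket A^-1 + A^7; 13 crossings at w = +3): V = -x^(1/2) - x^(5/2)
V(D3) = -x^(-1/2) - x^(1/2)  [13 crossings, <D> = A^-5 + A^-1, w = -1]
key observation: V(x) takes 3 values over 3 diagrams, fixing the grouping


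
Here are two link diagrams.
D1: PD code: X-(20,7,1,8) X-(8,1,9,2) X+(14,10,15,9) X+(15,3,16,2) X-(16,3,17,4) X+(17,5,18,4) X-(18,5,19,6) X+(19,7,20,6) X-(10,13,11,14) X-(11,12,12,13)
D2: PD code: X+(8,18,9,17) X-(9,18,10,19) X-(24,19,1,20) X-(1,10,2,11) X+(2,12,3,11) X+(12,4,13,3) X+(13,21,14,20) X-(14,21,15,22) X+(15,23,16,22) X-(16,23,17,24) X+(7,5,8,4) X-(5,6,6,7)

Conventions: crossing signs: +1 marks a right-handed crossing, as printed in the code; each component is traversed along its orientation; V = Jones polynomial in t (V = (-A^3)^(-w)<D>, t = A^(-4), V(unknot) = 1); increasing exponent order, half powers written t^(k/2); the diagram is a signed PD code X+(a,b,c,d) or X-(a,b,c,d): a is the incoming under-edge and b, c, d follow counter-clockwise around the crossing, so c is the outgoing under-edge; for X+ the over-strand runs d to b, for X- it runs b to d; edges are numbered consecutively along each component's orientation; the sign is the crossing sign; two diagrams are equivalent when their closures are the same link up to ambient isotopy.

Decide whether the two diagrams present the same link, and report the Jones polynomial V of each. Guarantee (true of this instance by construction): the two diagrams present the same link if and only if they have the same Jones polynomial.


equivalent: yes
D1 (bracket A^-6; 10 crossings at w = -2): V = 1
V(D2) = 1  [12 crossings, <D> = 1, w = 0]
observation: from 10 to 12 crossings by R-moves: one link, two diagrams


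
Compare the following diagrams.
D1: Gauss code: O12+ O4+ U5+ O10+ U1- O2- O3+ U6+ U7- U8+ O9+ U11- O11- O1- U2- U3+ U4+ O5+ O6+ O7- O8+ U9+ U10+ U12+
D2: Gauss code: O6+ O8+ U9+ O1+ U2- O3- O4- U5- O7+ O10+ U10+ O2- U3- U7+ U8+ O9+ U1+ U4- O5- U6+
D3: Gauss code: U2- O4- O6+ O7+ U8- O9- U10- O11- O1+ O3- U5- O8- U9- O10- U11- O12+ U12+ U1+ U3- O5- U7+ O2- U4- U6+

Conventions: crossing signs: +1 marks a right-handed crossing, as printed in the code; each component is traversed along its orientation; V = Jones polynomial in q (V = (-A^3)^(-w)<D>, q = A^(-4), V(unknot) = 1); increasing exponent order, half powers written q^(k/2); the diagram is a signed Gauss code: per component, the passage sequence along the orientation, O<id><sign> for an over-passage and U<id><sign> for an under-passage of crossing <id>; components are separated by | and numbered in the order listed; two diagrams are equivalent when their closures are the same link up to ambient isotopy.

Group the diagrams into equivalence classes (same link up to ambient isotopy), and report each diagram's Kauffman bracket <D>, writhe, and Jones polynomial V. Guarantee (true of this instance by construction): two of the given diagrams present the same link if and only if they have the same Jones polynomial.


classes: {D1} | {D2} | {D3}
V(D1) = q - q^2 + 2q^3 - q^4 + q^5 - q^6  [12 crossings, <D> = -A^-12 + A^-8 - A^-4 + 2 - A^4 + A^8, w = +4]
D2 (bracket -A^-6 + 2A^-2 - 2A^2 + 3A^6 - 2A^10 + 2A^14 - A^18; 10 crossings at w = +2): V = -q^-3 + 2q^-2 - 2q^-1 + 3 - 2q + 2q^2 - q^3
D3 (bracket A^-4 + A^4 - A^8 + A^12 - A^16; 12 crossings at w = -4): V = -q^-7 + q^-6 - q^-5 + q^-4 + q^-2
note: 3 classes among 3 diagrams; unequal V(q) rules out equality


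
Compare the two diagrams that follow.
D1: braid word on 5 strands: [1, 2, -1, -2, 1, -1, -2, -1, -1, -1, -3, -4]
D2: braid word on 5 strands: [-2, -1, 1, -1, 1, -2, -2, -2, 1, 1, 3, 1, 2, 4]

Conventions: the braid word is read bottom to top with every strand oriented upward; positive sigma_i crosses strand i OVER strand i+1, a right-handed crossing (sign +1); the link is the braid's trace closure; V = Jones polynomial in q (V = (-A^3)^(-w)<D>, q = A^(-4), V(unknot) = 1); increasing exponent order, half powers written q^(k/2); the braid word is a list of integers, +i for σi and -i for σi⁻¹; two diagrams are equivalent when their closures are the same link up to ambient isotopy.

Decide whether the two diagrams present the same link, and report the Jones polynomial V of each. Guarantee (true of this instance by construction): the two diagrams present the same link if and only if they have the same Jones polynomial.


same link: no
V(D1) = -q^-6 + q^-5 - q^-4 + 2q^-3 - q^-2 + q^-1  [12 crossings, <D> = A^-14 - A^-10 + 2A^-6 - A^-2 + A^2 - A^6, w = -6]
V(D2) = -q^-3 + q^-2 - q^-1 + 3 - q + q^2 - q^3  [14 crossings, <D> = -A^-6 + A^-2 - A^2 + 3A^6 - A^10 + A^14 - A^18, w = +2]
insight: comparing 2 Jones polynomials yields 2 groups


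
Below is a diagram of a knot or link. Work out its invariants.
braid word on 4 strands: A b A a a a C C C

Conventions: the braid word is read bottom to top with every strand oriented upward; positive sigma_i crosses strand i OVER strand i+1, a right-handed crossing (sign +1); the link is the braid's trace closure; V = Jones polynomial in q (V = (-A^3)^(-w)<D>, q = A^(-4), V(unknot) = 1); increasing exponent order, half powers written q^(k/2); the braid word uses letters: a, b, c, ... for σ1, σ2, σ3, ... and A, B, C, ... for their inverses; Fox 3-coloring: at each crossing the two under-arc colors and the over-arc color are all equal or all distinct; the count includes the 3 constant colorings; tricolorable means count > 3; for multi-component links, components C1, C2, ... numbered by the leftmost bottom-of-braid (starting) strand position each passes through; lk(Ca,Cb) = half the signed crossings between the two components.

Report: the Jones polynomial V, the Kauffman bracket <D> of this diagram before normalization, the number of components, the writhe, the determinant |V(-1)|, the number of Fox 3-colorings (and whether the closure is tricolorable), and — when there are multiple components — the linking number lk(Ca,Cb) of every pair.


V = -q^-4 + q^-3 + q^-1
<D> = -A - A^9 + A^13 (w = -1)
1 component over 9 crossings, w = -1
9 Fox colorings among 3^9, |V(-1)| = 3: tricolorable
why: the span of V is 3, forcing >= 3 crossings in any diagram


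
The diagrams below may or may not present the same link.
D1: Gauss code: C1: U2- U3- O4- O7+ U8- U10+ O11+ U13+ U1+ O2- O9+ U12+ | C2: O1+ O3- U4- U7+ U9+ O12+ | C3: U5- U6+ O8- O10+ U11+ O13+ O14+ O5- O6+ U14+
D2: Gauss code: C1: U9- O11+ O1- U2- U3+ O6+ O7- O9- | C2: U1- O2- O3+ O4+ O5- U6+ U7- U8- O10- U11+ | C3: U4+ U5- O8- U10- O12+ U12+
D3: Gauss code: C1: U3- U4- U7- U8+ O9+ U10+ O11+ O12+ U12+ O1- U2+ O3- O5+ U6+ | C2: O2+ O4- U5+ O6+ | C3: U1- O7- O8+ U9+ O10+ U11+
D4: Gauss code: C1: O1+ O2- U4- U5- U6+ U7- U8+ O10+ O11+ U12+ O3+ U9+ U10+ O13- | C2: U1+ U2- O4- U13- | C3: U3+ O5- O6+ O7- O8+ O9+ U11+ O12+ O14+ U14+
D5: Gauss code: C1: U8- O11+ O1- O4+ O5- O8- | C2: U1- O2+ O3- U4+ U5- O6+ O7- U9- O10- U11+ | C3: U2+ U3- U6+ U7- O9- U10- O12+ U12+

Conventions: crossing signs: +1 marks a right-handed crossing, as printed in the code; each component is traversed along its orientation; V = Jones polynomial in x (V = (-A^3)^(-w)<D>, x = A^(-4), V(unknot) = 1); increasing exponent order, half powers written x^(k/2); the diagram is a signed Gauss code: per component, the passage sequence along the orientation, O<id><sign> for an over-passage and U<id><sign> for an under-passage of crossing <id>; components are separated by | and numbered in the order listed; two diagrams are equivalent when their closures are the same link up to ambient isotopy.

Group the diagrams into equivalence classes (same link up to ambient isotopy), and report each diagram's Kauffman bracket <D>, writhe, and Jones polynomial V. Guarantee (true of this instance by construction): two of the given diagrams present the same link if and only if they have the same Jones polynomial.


grouping into links: {D1, D3} | {D2, D5} | {D4}
V(D1) = x + 2x^3 + x^5  (w +4, c 14, <D> = A^-8 + 2 + A^8)
V(D2) = x^-3 + x^-2 + x^-1 + 1  [12 crossings, <D> = A^-6 + A^-2 + A^2 + A^6, w = -2]
V(D3) = x + 2x^3 + x^5  [12 crossings, <D> = A^-8 + 2 + A^8, w = +4]
V(D4) = x^-1 + 2x - x^2 + 2x^3 - x^4 + x^5  (w +4, c 14, <D> = A^-8 - A^-4 + 2 - A^4 + 2A^8 + A^16)
D5 (bracket A^-6 + A^-2 + A^2 + A^6; 12 crossings at w = -2): V = x^-3 + x^-2 + x^-1 + 1
why: 3 values of V(x) split the 5 diagrams


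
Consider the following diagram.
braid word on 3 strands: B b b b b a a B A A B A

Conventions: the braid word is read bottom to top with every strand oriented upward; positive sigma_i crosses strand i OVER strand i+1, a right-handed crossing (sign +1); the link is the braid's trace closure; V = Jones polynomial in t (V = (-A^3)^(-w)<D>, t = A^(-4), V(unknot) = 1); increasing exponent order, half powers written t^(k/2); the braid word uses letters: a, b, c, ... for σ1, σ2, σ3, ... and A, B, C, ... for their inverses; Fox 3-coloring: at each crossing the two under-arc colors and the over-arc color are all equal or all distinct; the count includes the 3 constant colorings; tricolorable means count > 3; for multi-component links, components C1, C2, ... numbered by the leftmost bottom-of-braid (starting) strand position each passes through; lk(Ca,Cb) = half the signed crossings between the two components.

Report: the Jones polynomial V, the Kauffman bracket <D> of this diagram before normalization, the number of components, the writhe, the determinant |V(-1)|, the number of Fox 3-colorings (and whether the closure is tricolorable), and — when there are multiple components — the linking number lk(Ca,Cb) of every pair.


V = t^-2 - t^-1 + 1 - t + t^2
<D> = A^-8 - A^-4 + 1 - A^4 + A^8 (w = 0)
1 component over 12 crossings, w = 0
3 Fox colorings among 3^12, |V(-1)| = 5: not tricolorable
why: det 5 = |V(-1)|; not divisible by 3, so not tricolorable


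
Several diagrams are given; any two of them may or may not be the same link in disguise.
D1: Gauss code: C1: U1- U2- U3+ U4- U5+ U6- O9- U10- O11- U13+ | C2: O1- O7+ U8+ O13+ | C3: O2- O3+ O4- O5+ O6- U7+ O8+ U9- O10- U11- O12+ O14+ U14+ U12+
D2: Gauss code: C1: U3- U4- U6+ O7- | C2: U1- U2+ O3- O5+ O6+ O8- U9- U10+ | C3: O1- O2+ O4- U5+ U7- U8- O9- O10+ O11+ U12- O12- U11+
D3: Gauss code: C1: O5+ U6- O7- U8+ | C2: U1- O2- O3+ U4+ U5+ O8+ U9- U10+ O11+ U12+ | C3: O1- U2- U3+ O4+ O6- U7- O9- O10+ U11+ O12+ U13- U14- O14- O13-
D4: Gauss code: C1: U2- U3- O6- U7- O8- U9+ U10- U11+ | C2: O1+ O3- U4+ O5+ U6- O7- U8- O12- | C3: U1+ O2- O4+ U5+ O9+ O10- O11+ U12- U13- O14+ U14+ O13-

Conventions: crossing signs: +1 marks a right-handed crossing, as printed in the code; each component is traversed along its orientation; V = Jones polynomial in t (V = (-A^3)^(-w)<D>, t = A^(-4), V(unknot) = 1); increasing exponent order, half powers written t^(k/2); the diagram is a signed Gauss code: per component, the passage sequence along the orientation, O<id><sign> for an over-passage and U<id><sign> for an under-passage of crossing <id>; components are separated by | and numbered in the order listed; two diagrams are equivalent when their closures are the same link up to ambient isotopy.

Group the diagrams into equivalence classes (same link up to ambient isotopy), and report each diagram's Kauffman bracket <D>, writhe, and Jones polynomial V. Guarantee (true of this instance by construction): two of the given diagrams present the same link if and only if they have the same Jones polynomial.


equivalence classes: {D1, D4} | {D2} | {D3}
D1 (bracket A^-4 + 2A^4 - A^8 + 2A^12 - A^16 + A^20; 14 crossings at w = 0): V = t^-5 - t^-4 + 2t^-3 - t^-2 + 2t^-1 + t
D2 (bracket A^-6 + A^-2 + A^2 + A^6; 12 crossings at w = -2): V = t^-3 + t^-2 + t^-1 + 1
V(D3) = 2 + t^2 + t^4  (w 0, c 14, <D> = A^-16 + A^-8 + 2)
V(D4) = t^-5 - t^-4 + 2t^-3 - t^-2 + 2t^-1 + t  [14 crossings, <D> = A^-10 + 2A^-2 - A^2 + 2A^6 - A^10 + A^14, w = -2]
key observation: 3 values of V(t) split the 4 diagrams


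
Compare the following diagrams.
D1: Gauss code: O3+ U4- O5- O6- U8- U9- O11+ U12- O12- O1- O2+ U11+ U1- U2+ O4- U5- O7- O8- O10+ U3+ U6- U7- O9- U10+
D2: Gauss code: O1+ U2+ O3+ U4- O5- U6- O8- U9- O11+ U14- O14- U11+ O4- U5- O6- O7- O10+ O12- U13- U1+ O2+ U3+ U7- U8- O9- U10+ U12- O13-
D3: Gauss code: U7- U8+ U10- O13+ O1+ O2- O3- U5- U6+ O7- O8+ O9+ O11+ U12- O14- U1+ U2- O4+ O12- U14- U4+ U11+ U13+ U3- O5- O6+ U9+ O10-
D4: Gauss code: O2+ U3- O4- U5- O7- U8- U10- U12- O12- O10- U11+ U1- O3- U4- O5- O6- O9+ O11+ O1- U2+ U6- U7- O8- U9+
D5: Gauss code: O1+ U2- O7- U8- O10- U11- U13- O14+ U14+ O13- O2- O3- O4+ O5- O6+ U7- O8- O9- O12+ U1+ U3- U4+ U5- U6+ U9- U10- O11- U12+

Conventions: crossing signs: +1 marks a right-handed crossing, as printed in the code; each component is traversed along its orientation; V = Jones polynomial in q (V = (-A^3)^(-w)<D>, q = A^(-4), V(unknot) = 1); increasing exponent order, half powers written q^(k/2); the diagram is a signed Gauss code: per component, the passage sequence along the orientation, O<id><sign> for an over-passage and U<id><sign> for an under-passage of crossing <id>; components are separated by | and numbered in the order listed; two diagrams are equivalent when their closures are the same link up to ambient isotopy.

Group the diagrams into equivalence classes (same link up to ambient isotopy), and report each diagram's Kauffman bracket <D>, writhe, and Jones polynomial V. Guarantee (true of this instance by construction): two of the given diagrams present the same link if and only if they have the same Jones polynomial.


classes: {D1, D2, D4, D5} | {D3}
V(D1) = -q^-6 + q^-5 - q^-4 + 2q^-3 - q^-2 + q^-1  [12 crossings, <D> = A^-8 - A^-4 + 2 - A^4 + A^8 - A^12, w = -4]
V(D2) = -q^-6 + q^-5 - q^-4 + 2q^-3 - q^-2 + q^-1  (w -4, c 14, <D> = A^-8 - A^-4 + 2 - A^4 + A^8 - A^12)
V(D3) = 1  (w 0, c 14, <D> = 1)
D4 (bracket A^-14 - A^-10 + 2A^-6 - A^-2 + A^2 - A^6; 12 crossings at w = -6): V = -q^-6 + q^-5 - q^-4 + 2q^-3 - q^-2 + q^-1
V(D5) = -q^-6 + q^-5 - q^-4 + 2q^-3 - q^-2 + q^-1  (w -4, c 14, <D> = A^-8 - A^-4 + 2 - A^4 + A^8 - A^12)
note: 2 values of V(q) split the 5 diagrams


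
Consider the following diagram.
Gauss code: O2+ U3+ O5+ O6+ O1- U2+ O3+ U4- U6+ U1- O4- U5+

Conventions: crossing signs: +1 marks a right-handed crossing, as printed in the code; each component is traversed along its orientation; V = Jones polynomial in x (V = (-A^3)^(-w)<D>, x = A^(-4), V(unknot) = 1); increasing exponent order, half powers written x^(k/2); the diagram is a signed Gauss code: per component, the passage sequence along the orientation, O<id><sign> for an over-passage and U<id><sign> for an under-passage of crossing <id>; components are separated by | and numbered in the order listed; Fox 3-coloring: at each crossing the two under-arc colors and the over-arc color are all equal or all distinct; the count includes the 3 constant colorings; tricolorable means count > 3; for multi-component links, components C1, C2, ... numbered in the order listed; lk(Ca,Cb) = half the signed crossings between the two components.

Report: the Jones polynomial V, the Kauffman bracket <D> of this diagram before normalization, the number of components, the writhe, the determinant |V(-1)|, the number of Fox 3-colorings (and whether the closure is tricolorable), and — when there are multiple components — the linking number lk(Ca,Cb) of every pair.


V(x) = x + x^3 - x^4
bracket: -A^-10 + A^-6 + A^2, w = +2
1 component, writhe +2, over 6 crossings
det 3, colorings 9 of 3^6 — tricolorable
observation: |V(-1)| = 3: so tricolorable, since 3 divides 3
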